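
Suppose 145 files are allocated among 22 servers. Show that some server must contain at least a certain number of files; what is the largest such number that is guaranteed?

By the pigeonhole principle, the 22 servers are the holes and the 145 files are the pigeons.
If every server held at most 6 files, the total would be at most 22 × 6 = 132, which is less than 145.
So some server holds at least ⌈145/22⌉ = 7 files.

7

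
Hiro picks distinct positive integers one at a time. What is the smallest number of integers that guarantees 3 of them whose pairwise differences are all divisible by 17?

Integers whose pairwise differences are multiples of 17 are exactly those sharing a remainder mod 17. Pigeonhole: the 17 residue classes mod 17 are the pigeonholes.
With 34 integers one could put 2 in each residue class and have no class reach 3.
The 35th integer pushes some class to 3, so 17·2 + 1 = 35.

35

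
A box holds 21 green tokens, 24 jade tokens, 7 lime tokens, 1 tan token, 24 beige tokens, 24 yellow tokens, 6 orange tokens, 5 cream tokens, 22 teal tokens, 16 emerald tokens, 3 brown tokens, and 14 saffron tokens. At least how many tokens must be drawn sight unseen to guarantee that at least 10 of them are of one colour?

An adversary could hand out at most 9 tokens per colour (5 colours run out sooner): 9 + 9 + 7 + 1 + 9 + 9 + 6 + 5 + 9 + 9 + 3 + 9 = 85 tokens and still no colour has 10.
By pigeonhole, one more token lands in a colour already at 9, so 86 draws are enough and 85 are not.

86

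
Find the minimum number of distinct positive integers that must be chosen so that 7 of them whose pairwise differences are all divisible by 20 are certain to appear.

121

Integers whose pairwise differences are multiples of 20 are exactly those sharing a remainder mod 20. Pigeonhole: the 20 residue classes mod 20 are the pigeonholes.
With 120 integers one could put 6 in each residue class and have no class reach 7.
The 121st integer pushes some class to 7, so 20·6 + 1 = 121.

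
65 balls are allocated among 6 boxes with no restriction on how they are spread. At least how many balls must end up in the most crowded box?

11

The 6 boxes are the holes and the 65 balls are the pigeons.
If every box held at most 10 balls, the total would be at most 6 × 10 = 60, which is less than 65.
So some box holds at least ⌈65/6⌉ = 11 balls.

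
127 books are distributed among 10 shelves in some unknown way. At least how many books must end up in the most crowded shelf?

By pigeonhole, the 10 shelves are the holes and the 127 books are the pigeons.
If every shelf held at most 12 books, the total would be at most 10 × 12 = 120, which is less than 127.
So some shelf holds at least ⌈127/10⌉ = 13 books.

13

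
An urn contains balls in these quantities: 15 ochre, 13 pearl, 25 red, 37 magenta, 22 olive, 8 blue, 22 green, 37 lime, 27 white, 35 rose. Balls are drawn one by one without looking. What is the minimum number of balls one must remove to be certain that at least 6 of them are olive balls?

In the worst case for collecting olive balls, every non-olive ball comes out first.
There are 15 + 13 + 25 + 37 + 8 + 22 + 37 + 27 + 35 = 219 non-olive balls altogether.
After those, each further ball must be olive, so 219 + 6 = 225 draws guarantee 6 olive balls.

225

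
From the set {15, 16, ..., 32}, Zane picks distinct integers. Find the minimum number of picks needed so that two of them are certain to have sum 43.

12

Two chosen integers sum to 43 exactly when both halves of some pair {x, 43−x} with 15 ≤ x ≤ 43−x ≤ 28 are chosen — 7 such pairs.
The remaining 4 elements (those with no distinct partner in range) can never complete a 43-sum, so the worst case takes all of them and one from each pair: 4 + 7 = 11.
The 12th integer has to be the second member of some pair, so 11 + 1 = 12.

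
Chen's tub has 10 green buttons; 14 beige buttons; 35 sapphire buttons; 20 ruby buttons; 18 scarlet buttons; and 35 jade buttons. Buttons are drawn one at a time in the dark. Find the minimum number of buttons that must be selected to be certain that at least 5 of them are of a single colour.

25

The 6 colours are the holes; the buttons drawn are the pigeons.
To avoid 5 of any one colour, the worst case takes at most 4 of each colour.
That gives 4 + 4 + 4 + 4 + 4 + 4 = 24 buttons with no colour reaching 5.
The next button forces some colour to 5, so 24 + 1 = 25.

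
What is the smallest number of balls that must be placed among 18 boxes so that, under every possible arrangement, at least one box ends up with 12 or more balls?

With 198 balls one could put exactly 11 in each of the 18 boxes, and no box would reach 12.
One more ball must land in a box that already has 11, giving it 12.
So 18 × 11 + 1 = 199 balls are required.

199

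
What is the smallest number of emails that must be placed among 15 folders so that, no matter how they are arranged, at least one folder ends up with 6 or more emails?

76

With 75 emails one could put exactly 5 in each of the 15 folders, and no folder would reach 6.
One more email must land in a folder that already has 5, giving it 6.
So 15 × 5 + 1 = 76 emails are required.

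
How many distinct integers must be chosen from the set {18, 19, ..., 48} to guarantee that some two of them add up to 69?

Group the elements by complementary pair {x, 69−x}: {21,48}, {22,47}, {23,46}, …, giving 14 two-element pairs and 3 integers whose partner 69−x falls outside [18,48].
By the pigeonhole principle, treating each of those 17 groups as a pigeonhole, one can pick one integer per group — 17 integers — with no two summing to 69.
The 18th integer lands in an occupied pair, forcing a sum of 69.

18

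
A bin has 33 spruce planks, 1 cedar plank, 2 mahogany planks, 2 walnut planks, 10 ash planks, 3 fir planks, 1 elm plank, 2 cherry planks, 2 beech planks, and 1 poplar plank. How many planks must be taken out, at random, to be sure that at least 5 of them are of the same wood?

23

The 10 woods are the holes; the planks drawn are the pigeons.
To avoid 5 of any one wood, the worst case takes at most 4 of each wood, or every plank of a wood that has fewer than 4.
That gives 4 + 1 + 2 + 2 + 4 + 3 + 1 + 2 + 2 + 1 = 22 planks with no wood reaching 5.
The next plank forces some wood to 5, so 22 + 1 = 23.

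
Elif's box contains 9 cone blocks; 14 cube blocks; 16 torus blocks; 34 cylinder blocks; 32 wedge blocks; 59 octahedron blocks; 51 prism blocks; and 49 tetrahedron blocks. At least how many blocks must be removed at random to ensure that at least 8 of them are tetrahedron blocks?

In the worst case for collecting tetrahedron blocks, every non-tetrahedron block comes out first.
There are 9 + 14 + 16 + 34 + 32 + 59 + 51 = 215 non-tetrahedron blocks altogether.
After those, each further block must be tetrahedron, so 215 + 8 = 223 draws guarantee 8 tetrahedron blocks.

223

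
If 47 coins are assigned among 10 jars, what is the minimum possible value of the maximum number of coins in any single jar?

5

By the pigeonhole principle, the 10 jars are the holes and the 47 coins are the pigeons.
If every jar held at most 4 coins, the total would be at most 10 × 4 = 40, which is less than 47.
So some jar holds at least ⌈47/10⌉ = 5 coins.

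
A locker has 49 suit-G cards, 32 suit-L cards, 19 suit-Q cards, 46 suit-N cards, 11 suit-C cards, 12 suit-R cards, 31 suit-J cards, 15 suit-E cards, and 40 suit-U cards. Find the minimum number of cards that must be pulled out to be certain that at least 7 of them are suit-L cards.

In the worst case for collecting suit-L cards, every non-suit-L card comes out first.
There are 49 + 19 + 46 + 11 + 12 + 31 + 15 + 40 = 223 non-suit-L cards altogether.
After those, each further card must be suit-L, so 223 + 7 = 230 draws guarantee 7 suit-L cards.

230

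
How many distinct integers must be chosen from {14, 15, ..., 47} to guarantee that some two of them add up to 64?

A set avoiding the sum 64 can contain at most one of each pair {x, 64−x}, plus the 4 elements whose complement lies outside the range or equal to its own complement.
The integers 14, …, 32 (19 of them) are such a set: any two sum to at least 14+15 = 29 and at most 31+32 = 63 < 64.
By the pigeonhole principle, any 20th integer completes one of the 15 pairs, so 20 choices force a sum of 64.

20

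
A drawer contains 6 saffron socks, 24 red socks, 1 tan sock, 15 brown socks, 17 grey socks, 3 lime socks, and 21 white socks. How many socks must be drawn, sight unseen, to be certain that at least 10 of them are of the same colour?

An adversary could hand out at most 9 socks per colour (saffron, tan, lime run out sooner): 6 + 9 + 1 + 9 + 9 + 3 + 9 = 46 socks and still no colour has 10.
Pigeonhole: one more sock lands in a colour already at 9, so 47 draws are enough and 46 are not.

47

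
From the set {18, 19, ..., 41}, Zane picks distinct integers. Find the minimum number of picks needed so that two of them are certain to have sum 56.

15

Two chosen integers sum to 56 exactly when both halves of some pair {x, 56−x} with 18 ≤ x ≤ 56−x ≤ 38 are chosen — 10 such pairs.
The remaining 4 elements (those with no distinct partner in range) can never complete a 56-sum, so the worst case takes all of them and one from each pair: 4 + 10 = 14.
The 15th integer has to be the second member of some pair, so 14 + 1 = 15.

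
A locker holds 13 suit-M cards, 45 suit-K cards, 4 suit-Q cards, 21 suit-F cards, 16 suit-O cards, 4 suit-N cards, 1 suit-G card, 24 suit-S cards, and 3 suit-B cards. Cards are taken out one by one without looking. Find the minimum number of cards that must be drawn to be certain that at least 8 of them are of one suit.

48

By the pigeonhole principle, put each drawn card into a box by suit. The largest draw with every box below 8 takes min(count, 7) from each suit; suits with fewer than 7 contribute all they have.
Σ min(cᵢ, 7) = 7 + 7 + 4 + 7 + 7 + 4 + 1 + 7 + 3 = 47.
Draw number 47 + 1 = 48 must push one box to 8.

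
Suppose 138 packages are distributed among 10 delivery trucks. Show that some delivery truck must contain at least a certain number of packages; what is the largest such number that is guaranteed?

Pigeonhole: the 10 delivery trucks are the holes and the 138 packages are the pigeons.
If every delivery truck held at most 13 packages, the total would be at most 10 × 13 = 130, which is less than 138.
So some delivery truck holds at least ⌈138/10⌉ = 14 packages.

14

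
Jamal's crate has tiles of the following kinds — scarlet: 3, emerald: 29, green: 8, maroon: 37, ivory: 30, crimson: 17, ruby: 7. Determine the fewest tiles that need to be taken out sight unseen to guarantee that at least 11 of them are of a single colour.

59

An adversary could hand out at most 10 tiles per colour (scarlet, green, ruby run out sooner): 3 + 10 + 8 + 10 + 10 + 10 + 7 = 58 tiles and still no colour has 11.
By the pigeonhole principle, one more tile lands in a colour already at 10, so 59 draws are enough and 58 are not.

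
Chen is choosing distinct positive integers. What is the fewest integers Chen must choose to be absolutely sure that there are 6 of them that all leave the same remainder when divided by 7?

The 7 residue classes mod 7 are the pigeonholes.
With 35 integers one could put 5 in each residue class and have no class reach 6.
The 36th integer pushes some class to 6, so 7·5 + 1 = 36.

36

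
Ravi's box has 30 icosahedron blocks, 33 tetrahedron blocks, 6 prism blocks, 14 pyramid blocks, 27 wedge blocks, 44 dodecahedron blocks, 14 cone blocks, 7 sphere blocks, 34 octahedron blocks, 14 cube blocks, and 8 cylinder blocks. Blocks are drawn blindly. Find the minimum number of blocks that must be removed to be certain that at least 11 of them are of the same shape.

102

An adversary could hand out at most 10 blocks per shape (prism, sphere, cylinder run out sooner): 10 + 10 + 6 + 10 + 10 + 10 + 10 + 7 + 10 + 10 + 8 = 101 blocks and still no shape has 11.
One more block lands in a shape already at 10, so 102 draws are enough and 101 are not.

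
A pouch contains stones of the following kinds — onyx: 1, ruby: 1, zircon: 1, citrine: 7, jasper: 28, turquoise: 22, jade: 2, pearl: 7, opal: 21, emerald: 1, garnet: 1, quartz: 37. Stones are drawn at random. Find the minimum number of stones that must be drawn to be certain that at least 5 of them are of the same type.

32

Put each drawn stone into a box by type. The largest draw with every box below 5 takes min(count, 4) from each type; types with fewer than 4 contribute all they have.
Σ min(cᵢ, 4) = 1 + 1 + 1 + 4 + 4 + 4 + 2 + 4 + 4 + 1 + 1 + 4 = 31.
Draw number 31 + 1 = 32 must push one box to 5.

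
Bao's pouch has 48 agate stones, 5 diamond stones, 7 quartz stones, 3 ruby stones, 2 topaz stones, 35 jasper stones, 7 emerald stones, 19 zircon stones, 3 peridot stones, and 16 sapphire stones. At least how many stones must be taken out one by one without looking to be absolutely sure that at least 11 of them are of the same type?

The 10 types are the holes; the stones drawn are the pigeons.
To avoid 11 of any one type, the worst case takes at most 10 of each type, or every stone of a type that has fewer than 10.
That gives 10 + 5 + 7 + 3 + 2 + 10 + 7 + 10 + 3 + 10 = 67 stones with no type reaching 11.
The next stone forces some type to 11, so 67 + 1 = 68.

68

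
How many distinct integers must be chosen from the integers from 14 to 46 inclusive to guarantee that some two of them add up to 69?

A set avoiding the sum 69 can contain at most one of each pair {x, 69−x}, plus the 9 elements whose complement lies outside the range.
The integers 14, …, 34 (21 of them) are such a set: any two sum to at least 14+15 = 29 and at most 33+34 = 67 < 69.
Pigeonhole: any 22nd integer completes one of the 12 pairs, so 22 choices force a sum of 69.

22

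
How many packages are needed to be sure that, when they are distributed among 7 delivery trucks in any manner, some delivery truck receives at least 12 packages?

With 77 packages one could put exactly 11 in each of the 7 delivery trucks, and no delivery truck would reach 12.
By pigeonhole, one more package must land in a delivery truck that already has 11, giving it 12.
So 7 × 11 + 1 = 78 packages are required.

78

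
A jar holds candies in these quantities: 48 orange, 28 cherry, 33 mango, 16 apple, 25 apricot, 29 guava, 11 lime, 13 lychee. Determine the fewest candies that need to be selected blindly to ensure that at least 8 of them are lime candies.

200

In the worst case for collecting lime candies, every non-lime candy comes out first.
There are 48 + 28 + 33 + 16 + 25 + 29 + 13 = 192 non-lime candies altogether.
After those, each further candy must be lime, so 192 + 8 = 200 draws guarantee 8 lime candies.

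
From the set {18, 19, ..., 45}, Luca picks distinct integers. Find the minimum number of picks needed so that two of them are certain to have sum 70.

Two chosen integers sum to 70 exactly when both halves of some pair {x, 70−x} with 25 ≤ x ≤ 70−x ≤ 45 are chosen — 10 such pairs.
The remaining 8 elements (those with no distinct partner in range) can never complete a 70-sum, so the worst case takes all of them and one from each pair: 8 + 10 = 18.
The 19th integer has to be the second member of some pair, so 18 + 1 = 19.

19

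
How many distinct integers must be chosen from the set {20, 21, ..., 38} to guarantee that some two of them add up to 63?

Group the elements by complementary pair {x, 63−x}: {25,38}, {26,37}, {27,36}, …, giving 7 two-element pairs and 5 integers whose partner 63−x falls outside [20,38].
Treating each of those 12 groups as a pigeonhole, one can pick one integer per group — 12 integers — with no two summing to 63.
The 13th integer lands in an occupied pair, forcing a sum of 63.

13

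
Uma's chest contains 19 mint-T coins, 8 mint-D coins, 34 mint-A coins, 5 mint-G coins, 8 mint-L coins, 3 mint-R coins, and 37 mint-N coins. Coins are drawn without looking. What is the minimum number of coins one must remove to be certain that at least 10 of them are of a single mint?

52

An adversary could hand out at most 9 coins per mint (4 mints run out sooner): 9 + 8 + 9 + 5 + 8 + 3 + 9 = 51 coins and still no mint has 10.
Pigeonhole: one more coin lands in a mint already at 9, so 52 draws are enough and 51 are not.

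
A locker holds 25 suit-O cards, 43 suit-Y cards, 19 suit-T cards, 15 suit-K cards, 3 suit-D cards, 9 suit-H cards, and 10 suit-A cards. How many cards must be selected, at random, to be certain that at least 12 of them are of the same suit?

By pigeonhole, the 7 suits are the holes; the cards drawn are the pigeons.
To avoid 12 of any one suit, the worst case takes at most 11 of each suit, or every card of a suit that has fewer than 11.
That gives 11 + 11 + 11 + 11 + 3 + 9 + 10 = 66 cards with no suit reaching 12.
The next card forces some suit to 12, so 66 + 1 = 67.

67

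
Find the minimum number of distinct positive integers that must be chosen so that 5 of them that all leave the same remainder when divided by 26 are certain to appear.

105

By pigeonhole, the 26 residue classes mod 26 are the pigeonholes.
With 104 integers one could put 4 in each residue class and have no class reach 5.
The 105th integer pushes some class to 5, so 26·4 + 1 = 105.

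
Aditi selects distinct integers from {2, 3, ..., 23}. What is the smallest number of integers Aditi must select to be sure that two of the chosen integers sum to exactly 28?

14

Group the elements by complementary pair {x, 28−x}: {5,23}, {6,22}, {7,21}, …, giving 9 two-element pairs, the single value 14 (it cannot pair with itself since the integers are distinct), and 3 integers whose partner 28−x falls outside [2,23].
Treating each of those 13 groups as a pigeonhole, one can pick one integer per group — 13 integers — with no two summing to 28.
The 14th integer lands in an occupied pair, forcing a sum of 28.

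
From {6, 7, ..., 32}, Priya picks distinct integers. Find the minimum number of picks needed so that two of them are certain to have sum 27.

20

Two chosen integers sum to 27 exactly when both halves of some pair {x, 27−x} with 6 ≤ x ≤ 27−x ≤ 21 are chosen — 8 such pairs.
The remaining 11 elements (those with no distinct partner in range) can never complete a 27-sum, so the worst case takes all of them and one from each pair: 11 + 8 = 19.
The 20th integer has to be the second member of some pair, so 19 + 1 = 20.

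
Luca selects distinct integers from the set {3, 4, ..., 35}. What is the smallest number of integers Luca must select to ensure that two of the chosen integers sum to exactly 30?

22

Two chosen integers sum to 30 exactly when both halves of some pair {x, 30−x} with 3 ≤ x ≤ 30−x ≤ 27 are chosen — 12 such pairs.
The remaining 9 elements (those with no distinct partner in range) can never complete a 30-sum, so the worst case takes all of them and one from each pair: 9 + 12 = 21.
By the pigeonhole principle, the 22nd integer has to be the second member of some pair, so 21 + 1 = 22.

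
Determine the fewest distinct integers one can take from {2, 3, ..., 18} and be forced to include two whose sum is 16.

A set avoiding the sum 16 can contain at most one of each pair {x, 16−x}, plus the 5 elements whose complement lies outside the range or equal to its own complement.
The integers 8, …, 18 (11 of them) are such a set: any two sum to at least 8+9 = 17 > 16.
Any 12th integer completes one of the 6 pairs, so 12 choices force a sum of 16.

12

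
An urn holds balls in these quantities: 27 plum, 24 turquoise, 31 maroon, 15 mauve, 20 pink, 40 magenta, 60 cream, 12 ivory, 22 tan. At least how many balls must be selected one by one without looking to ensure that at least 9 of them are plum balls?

In the worst case for collecting plum balls, every non-plum ball comes out first.
There are 24 + 31 + 15 + 20 + 40 + 60 + 12 + 22 = 224 non-plum balls altogether.
After those, each further ball must be plum, so 224 + 9 = 233 draws guarantee 9 plum balls.

233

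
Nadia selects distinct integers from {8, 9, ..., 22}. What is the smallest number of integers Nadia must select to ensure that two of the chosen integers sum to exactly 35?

11

A set avoiding the sum 35 can contain at most one of each pair {x, 35−x}, plus the 5 elements whose complement lies outside the range.
The integers 8, …, 17 (10 of them) are such a set: any two sum to at least 8+9 = 17 and at most 16+17 = 33 < 35.
Any 11th integer completes one of the 5 pairs, so 11 choices force a sum of 35.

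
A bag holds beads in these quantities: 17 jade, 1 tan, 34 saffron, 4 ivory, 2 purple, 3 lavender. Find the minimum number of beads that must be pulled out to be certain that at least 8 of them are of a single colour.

25

The 6 colours are the holes; the beads drawn are the pigeons.
To avoid 8 of any one colour, the worst case takes at most 7 of each colour, or every bead of a colour that has fewer than 7.
That gives 7 + 1 + 7 + 4 + 2 + 3 = 24 beads with no colour reaching 8.
The next bead forces some colour to 8, so 24 + 1 = 25.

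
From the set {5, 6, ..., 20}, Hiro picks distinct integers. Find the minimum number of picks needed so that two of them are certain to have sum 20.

Group the elements by complementary pair {x, 20−x}: {5,15}, {6,14}, {7,13}, …, giving 5 two-element pairs, the single value 10 (it cannot pair with itself since the integers are distinct), and 5 integers whose partner 20−x falls outside [5,20].
By pigeonhole, treating each of those 11 groups as a pigeonhole, one can pick one integer per group — 11 integers — with no two summing to 20.
The 12th integer lands in an occupied pair, forcing a sum of 20.

12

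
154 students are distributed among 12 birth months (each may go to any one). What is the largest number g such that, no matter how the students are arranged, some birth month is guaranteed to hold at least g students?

The 12 birth months are the holes and the 154 students are the pigeons.
If every birth month held at most 12 students, the total would be at most 12 × 12 = 144, which is less than 154.
So some birth month holds at least ⌈154/12⌉ = 13 students.

13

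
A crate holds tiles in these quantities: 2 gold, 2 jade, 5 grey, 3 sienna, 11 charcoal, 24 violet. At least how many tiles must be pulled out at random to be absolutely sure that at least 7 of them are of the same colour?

Put each drawn tile into a box by colour. The largest draw with every box below 7 takes min(count, 6) from each colour; colours with fewer than 6 contribute all they have.
Σ min(cᵢ, 6) = 2 + 2 + 5 + 3 + 6 + 6 = 24.
Draw number 24 + 1 = 25 must push one box to 7.

25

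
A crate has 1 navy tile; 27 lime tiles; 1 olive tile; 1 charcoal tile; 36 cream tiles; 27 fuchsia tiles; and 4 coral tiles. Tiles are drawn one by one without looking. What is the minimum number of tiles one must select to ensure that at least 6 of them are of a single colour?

By the pigeonhole principle, the 7 colours are the holes; the tiles drawn are the pigeons.
To avoid 6 of any one colour, the worst case takes at most 5 of each colour, or every tile of a colour that has fewer than 5.
That gives 1 + 5 + 1 + 1 + 5 + 5 + 4 = 22 tiles with no colour reaching 6.
The next tile forces some colour to 6, so 22 + 1 = 23.

23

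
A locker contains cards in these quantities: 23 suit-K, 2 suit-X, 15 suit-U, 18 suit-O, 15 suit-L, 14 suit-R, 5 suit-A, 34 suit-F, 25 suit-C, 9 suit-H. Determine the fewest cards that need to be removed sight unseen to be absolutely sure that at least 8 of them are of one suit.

By the pigeonhole principle, the 10 suits are the holes; the cards drawn are the pigeons.
To avoid 8 of any one suit, the worst case takes at most 7 of each suit, or every card of a suit that has fewer than 7.
That gives 7 + 2 + 7 + 7 + 7 + 7 + 5 + 7 + 7 + 7 = 63 cards with no suit reaching 8.
The next card forces some suit to 8, so 63 + 1 = 64.

64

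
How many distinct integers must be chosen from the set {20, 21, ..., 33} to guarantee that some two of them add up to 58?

Group the elements by complementary pair {x, 58−x}: {25,33}, {26,32}, {27,31}, …, giving 4 two-element pairs, the single value 29 (it cannot pair with itself since the integers are distinct), and 5 integers whose partner 58−x falls outside [20,33].
Treating each of those 10 groups as a pigeonhole, one can pick one integer per group — 10 integers — with no two summing to 58.
The 11th integer lands in an occupied pair, forcing a sum of 58.

11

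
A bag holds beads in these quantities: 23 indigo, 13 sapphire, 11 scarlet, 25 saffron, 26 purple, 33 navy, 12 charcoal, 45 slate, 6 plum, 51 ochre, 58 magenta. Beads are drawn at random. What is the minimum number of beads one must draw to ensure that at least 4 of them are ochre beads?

256

In the worst case for collecting ochre beads, every non-ochre bead comes out first.
There are 23 + 13 + 11 + 25 + 26 + 33 + 12 + 45 + 6 + 58 = 252 non-ochre beads altogether.
After those, each further bead must be ochre, so 252 + 4 = 256 draws guarantee 4 ochre beads.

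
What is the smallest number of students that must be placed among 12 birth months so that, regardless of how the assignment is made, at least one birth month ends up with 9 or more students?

97

With 96 students one could put exactly 8 in each of the 12 birth months, and no birth month would reach 9.
One more student must land in a birth month that already has 8, giving it 9.
So 12 × 8 + 1 = 97 students are required.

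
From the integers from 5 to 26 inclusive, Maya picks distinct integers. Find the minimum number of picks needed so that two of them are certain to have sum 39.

A set avoiding the sum 39 can contain at most one of each pair {x, 39−x}, plus the 8 elements whose complement lies outside the range.
The integers 5, …, 19 (15 of them) are such a set: any two sum to at least 5+6 = 11 and at most 18+19 = 37 < 39.
Any 16th integer completes one of the 7 pairs, so 16 choices force a sum of 39.

16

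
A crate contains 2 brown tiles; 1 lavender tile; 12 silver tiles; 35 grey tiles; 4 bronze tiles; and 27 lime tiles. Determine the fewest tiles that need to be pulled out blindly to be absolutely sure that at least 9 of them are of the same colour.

32

An adversary could hand out at most 8 tiles per colour (brown, lavender, bronze run out sooner): 2 + 1 + 8 + 8 + 4 + 8 = 31 tiles and still no colour has 9.
By pigeonhole, one more tile lands in a colour already at 8, so 32 draws are enough and 31 are not.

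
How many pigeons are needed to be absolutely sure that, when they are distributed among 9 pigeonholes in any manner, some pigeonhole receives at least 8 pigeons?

With 63 pigeons one could put exactly 7 in each of the 9 pigeonholes, and no pigeonhole would reach 8.
Pigeonhole: one more pigeon must land in a pigeonhole that already has 7, giving it 8.
So 9 × 7 + 1 = 64 pigeons are required.

64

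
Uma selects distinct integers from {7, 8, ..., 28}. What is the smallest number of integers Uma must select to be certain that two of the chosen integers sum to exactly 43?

16

Group the elements by complementary pair {x, 43−x}: {15,28}, {16,27}, {17,26}, …, giving 7 two-element pairs and 8 integers whose partner 43−x falls outside [7,28].
Treating each of those 15 groups as a pigeonhole, one can pick one integer per group — 15 integers — with no two summing to 43.
The 16th integer lands in an occupied pair, forcing a sum of 43.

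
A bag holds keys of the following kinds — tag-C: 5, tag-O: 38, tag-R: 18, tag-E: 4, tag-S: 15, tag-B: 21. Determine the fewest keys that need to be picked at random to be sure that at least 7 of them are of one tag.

Put each drawn key into a box by tag. The largest draw with every box below 7 takes min(count, 6) from each tag; tags with fewer than 6 contribute all they have.
Σ min(cᵢ, 6) = 5 + 6 + 6 + 4 + 6 + 6 = 33.
Draw number 33 + 1 = 34 must push one box to 7.

34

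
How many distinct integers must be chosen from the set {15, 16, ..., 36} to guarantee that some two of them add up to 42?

Group the elements by complementary pair {x, 42−x}: {15,27}, {16,26}, {17,25}, …, giving 6 two-element pairs, the single value 21 (it cannot pair with itself since the integers are distinct), and 9 integers whose partner 42−x falls outside [15,36].
Pigeonhole: treating each of those 16 groups as a pigeonhole, one can pick one integer per group — 16 integers — with no two summing to 42.
The 17th integer lands in an occupied pair, forcing a sum of 42.

17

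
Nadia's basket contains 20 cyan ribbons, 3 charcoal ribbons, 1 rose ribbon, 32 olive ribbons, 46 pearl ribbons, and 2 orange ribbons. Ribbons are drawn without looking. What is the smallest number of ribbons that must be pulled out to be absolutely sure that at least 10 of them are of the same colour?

34

By pigeonhole, put each drawn ribbon into a box by colour. The largest draw with every box below 10 takes min(count, 9) from each colour; colours with fewer than 9 contribute all they have.
Σ min(cᵢ, 9) = 9 + 3 + 1 + 9 + 9 + 2 = 33.
Draw number 33 + 1 = 34 must push one box to 10.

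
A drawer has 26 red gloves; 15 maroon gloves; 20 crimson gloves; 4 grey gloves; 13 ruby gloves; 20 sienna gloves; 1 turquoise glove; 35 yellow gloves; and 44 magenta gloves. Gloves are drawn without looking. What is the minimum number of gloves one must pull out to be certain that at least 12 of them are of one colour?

The 9 colours are the holes; the gloves drawn are the pigeons.
To avoid 12 of any one colour, the worst case takes at most 11 of each colour, or every glove of a colour that has fewer than 11.
That gives 11 + 11 + 11 + 4 + 11 + 11 + 1 + 11 + 11 = 82 gloves with no colour reaching 12.
The next glove forces some colour to 12, so 82 + 1 = 83.

83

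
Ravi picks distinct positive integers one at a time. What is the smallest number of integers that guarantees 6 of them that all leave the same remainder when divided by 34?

Pigeonhole: the 34 residue classes mod 34 are the pigeonholes.
With 170 integers one could put 5 in each residue class and have no class reach 6.
The 171st integer pushes some class to 6, so 34·5 + 1 = 171.

171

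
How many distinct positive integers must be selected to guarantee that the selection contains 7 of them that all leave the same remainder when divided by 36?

By the pigeonhole principle, the 36 residue classes mod 36 are the pigeonholes.
With 216 integers one could put 6 in each residue class and have no class reach 7.
The 217th integer pushes some class to 7, so 36·6 + 1 = 217.

217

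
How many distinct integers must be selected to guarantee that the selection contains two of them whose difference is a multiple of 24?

Integers whose pairwise differences are multiples of 24 are exactly those sharing a remainder mod 24. By the pigeonhole principle, the 24 residue classes mod 24 are the pigeonholes.
With 24 integers one could put 1 in each residue class and have no class reach 2.
The 25th integer pushes some class to 2, so 24·1 + 1 = 25.

25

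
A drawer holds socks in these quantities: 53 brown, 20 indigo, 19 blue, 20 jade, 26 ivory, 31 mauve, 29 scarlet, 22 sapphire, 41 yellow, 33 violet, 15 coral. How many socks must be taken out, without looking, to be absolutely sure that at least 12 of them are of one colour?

122

An adversary could hand out at most 11 socks per colour: 11 + 11 + 11 + 11 + 11 + 11 + 11 + 11 + 11 + 11 + 11 = 121 socks and still no colour has 12.
One more sock lands in a colour already at 11, so 122 draws are enough and 121 are not.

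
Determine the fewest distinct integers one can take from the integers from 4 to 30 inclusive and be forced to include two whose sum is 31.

16

Two chosen integers sum to 31 exactly when both halves of some pair {x, 31−x} with 4 ≤ x ≤ 31−x ≤ 27 are chosen — 12 such pairs.
The remaining 3 elements (those with no distinct partner in range) can never complete a 31-sum, so the worst case takes all of them and one from each pair: 3 + 12 = 15.
By pigeonhole, the 16th integer has to be the second member of some pair, so 15 + 1 = 16.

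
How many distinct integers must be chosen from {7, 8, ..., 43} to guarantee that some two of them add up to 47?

21

A set avoiding the sum 47 can contain at most one of each pair {x, 47−x}, plus the 3 elements whose complement lies outside the range.
The integers 24, …, 43 (20 of them) are such a set: any two sum to at least 24+25 = 49 > 47.
Pigeonhole: any 21st integer completes one of the 17 pairs, so 21 choices force a sum of 47.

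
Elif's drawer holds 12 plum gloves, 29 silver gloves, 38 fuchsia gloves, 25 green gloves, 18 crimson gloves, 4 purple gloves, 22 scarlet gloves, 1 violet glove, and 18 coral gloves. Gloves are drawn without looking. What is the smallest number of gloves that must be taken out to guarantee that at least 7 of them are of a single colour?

48

The 9 colours are the holes; the gloves drawn are the pigeons.
To avoid 7 of any one colour, the worst case takes at most 6 of each colour, or every glove of a colour that has fewer than 6.
That gives 6 + 6 + 6 + 6 + 6 + 4 + 6 + 1 + 6 = 47 gloves with no colour reaching 7.
The next glove forces some colour to 7, so 47 + 1 = 48.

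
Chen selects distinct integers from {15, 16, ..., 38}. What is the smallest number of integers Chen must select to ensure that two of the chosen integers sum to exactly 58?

16

Two chosen integers sum to 58 exactly when both halves of some pair {x, 58−x} with 20 ≤ x ≤ 58−x ≤ 38 are chosen — 9 such pairs.
The remaining 6 elements (those with no distinct partner in range) can never complete a 58-sum, so the worst case takes all of them and one from each pair: 6 + 9 = 15.
Pigeonhole: the 16th integer has to be the second member of some pair, so 15 + 1 = 16.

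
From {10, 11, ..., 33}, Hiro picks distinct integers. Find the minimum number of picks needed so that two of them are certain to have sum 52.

18

A set avoiding the sum 52 can contain at most one of each pair {x, 52−x}, plus the 10 elements whose complement lies outside the range or equal to its own complement.
The integers 10, …, 26 (17 of them) are such a set: any two sum to at least 10+11 = 21 and at most 25+26 = 51 < 52.
Pigeonhole: any 18th integer completes one of the 7 pairs, so 18 choices force a sum of 52.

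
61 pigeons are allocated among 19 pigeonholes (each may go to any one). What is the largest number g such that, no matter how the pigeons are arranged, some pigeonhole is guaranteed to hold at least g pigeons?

4

The 19 pigeonholes are the holes and the 61 pigeons are the pigeons.
If every pigeonhole held at most 3 pigeons, the total would be at most 19 × 3 = 57, which is less than 61.
So some pigeonhole holds at least ⌈61/19⌉ = 4 pigeons.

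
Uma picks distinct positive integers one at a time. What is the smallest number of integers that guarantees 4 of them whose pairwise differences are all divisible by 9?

Integers whose pairwise differences are multiples of 9 are exactly those sharing a remainder mod 9. The 9 residue classes mod 9 are the pigeonholes.
With 27 integers one could put 3 in each residue class and have no class reach 4.
The 28th integer pushes some class to 4, so 9·3 + 1 = 28.

28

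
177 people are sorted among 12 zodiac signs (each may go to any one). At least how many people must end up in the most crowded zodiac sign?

15

Pigeonhole: the 12 zodiac signs are the holes and the 177 people are the pigeons.
If every zodiac sign held at most 14 people, the total would be at most 12 × 14 = 168, which is less than 177.
So some zodiac sign holds at least ⌈177/12⌉ = 15 people.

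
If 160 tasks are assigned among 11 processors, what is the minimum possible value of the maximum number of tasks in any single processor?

By pigeonhole, the 11 processors are the holes and the 160 tasks are the pigeons.
If every processor held at most 14 tasks, the total would be at most 11 × 14 = 154, which is less than 160.
So some processor holds at least ⌈160/11⌉ = 15 tasks.

15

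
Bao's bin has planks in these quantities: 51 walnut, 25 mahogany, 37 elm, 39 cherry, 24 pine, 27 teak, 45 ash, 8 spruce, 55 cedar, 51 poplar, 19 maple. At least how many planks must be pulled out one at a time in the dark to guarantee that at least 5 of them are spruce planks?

In the worst case for collecting spruce planks, every non-spruce plank comes out first.
There are 51 + 25 + 37 + 39 + 24 + 27 + 45 + 55 + 51 + 19 = 373 non-spruce planks altogether.
After those, each further plank must be spruce, so 373 + 5 = 378 draws guarantee 5 spruce planks.

378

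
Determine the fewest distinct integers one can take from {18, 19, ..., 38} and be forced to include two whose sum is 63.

Group the elements by complementary pair {x, 63−x}: {25,38}, {26,37}, {27,36}, …, giving 7 two-element pairs and 7 integers whose partner 63−x falls outside [18,38].
By the pigeonhole principle, treating each of those 14 groups as a pigeonhole, one can pick one integer per group — 14 integers — with no two summing to 63.
The 15th integer lands in an occupied pair, forcing a sum of 63.

15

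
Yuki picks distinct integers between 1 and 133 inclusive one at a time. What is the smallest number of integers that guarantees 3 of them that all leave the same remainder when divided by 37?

75

The 37 residue classes mod 37 are the pigeonholes.
With 74 integers one could put 2 in each residue class and have no class reach 3.
The 75th integer pushes some class to 3, so 37·2 + 1 = 75.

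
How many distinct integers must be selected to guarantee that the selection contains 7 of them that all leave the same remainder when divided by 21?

127

By the pigeonhole principle, the 21 residue classes mod 21 are the pigeonholes.
With 126 integers one could put 6 in each residue class and have no class reach 7.
The 127th integer pushes some class to 7, so 21·6 + 1 = 127.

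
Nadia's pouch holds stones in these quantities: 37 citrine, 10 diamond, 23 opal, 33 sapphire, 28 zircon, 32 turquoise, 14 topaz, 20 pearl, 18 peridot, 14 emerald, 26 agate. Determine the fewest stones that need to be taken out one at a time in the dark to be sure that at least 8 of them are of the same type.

78

Put each drawn stone into a box by type. The largest draw with every box below 8 takes min(count, 7) from each type.
Σ min(cᵢ, 7) = 7 + 7 + 7 + 7 + 7 + 7 + 7 + 7 + 7 + 7 + 7 = 77.
Draw number 77 + 1 = 78 must push one box to 8.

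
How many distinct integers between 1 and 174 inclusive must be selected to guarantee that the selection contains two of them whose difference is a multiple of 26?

27

Integers whose pairwise differences are multiples of 26 are exactly those sharing a remainder mod 26. By the pigeonhole principle, the 26 residue classes mod 26 are the pigeonholes.
With 26 integers one could put 1 in each residue class and have no class reach 2.
The 27th integer pushes some class to 2, so 26·1 + 1 = 27.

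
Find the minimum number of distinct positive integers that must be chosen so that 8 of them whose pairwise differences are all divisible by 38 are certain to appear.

Integers whose pairwise differences are multiples of 38 are exactly those sharing a remainder mod 38. By the pigeonhole principle, the 38 residue classes mod 38 are the pigeonholes.
With 266 integers one could put 7 in each residue class and have no class reach 8.
The 267th integer pushes some class to 8, so 38·7 + 1 = 267.

267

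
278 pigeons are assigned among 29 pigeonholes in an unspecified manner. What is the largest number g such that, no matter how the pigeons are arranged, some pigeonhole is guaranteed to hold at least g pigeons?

10

By the pigeonhole principle, the 29 pigeonholes are the holes and the 278 pigeons are the pigeons.
If every pigeonhole held at most 9 pigeons, the total would be at most 29 × 9 = 261, which is less than 278.
So some pigeonhole holds at least ⌈278/29⌉ = 10 pigeons.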